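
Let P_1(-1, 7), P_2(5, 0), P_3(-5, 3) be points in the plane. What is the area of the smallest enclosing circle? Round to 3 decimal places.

86.115

Side lengths²: P_1P_2² = 85, P_1P_3² = 32, P_2P_3² = 109.
Since P_2P_3² = 109 < 85 + 32 = 117, the triangle is acute, so the smallest enclosing circle is the circumcircle.
Circumcentre = (3/26, 49/26), r² = 9265/338.
Area = π·r² = π·9265/338 ≈ 86.115.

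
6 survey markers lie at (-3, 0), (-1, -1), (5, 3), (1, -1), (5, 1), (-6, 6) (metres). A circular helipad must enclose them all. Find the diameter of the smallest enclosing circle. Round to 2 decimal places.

The minimum enclosing circle of a finite set is fixed by two of the points (as a diameter) or three (as a circumcircle).
The farthest pair is (5, 1)–(-6, 6) with squared distance 146. The circle on this segment as diameter has centre (-0.5, 3.5) and r² = 146/4 = 36.5.
Check (-3, 0): distance² to centre = 18.5 ≤ 36.5, so it lies inside.
All remaining points lie in this disk, and no smaller disk contains both endpoints, so this is the minimum enclosing circle.
Diameter = 2r = 2√(36.5) ≈ 12.08.

12.08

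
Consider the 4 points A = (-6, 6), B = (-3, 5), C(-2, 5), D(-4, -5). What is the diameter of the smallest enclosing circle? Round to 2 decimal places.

A smallest enclosing disk is always determined by at most three of the input points on its boundary.
The farthest pair is A–D with squared distance 125. The circle on this segment as diameter has centre (-5, 0.5) and r² = 125/4 = 31.25.
Check B: distance² to centre = 24.25 ≤ 31.25, so it lies inside.
All remaining points lie in this disk, and no smaller disk contains both endpoints, so this is the minimum enclosing circle.
Diameter = 2r = 2√(31.25) ≈ 11.18.

11.18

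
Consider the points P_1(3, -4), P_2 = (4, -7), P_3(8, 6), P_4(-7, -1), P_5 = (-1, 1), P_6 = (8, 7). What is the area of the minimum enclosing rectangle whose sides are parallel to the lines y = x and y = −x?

In coordinates u = x + y, v = x − y the rectangle is axis-aligned; the map (x,y)→(u,v) scales areas by 2.
u-values: -1, -3, 14, -8, 0, 15; range = 15 − (-8) = 23.
v-values: 7, 11, 2, -6, -2, 1; range = 11 − (-6) = 17.
Area = (23 × 17) / 2 = 195.5.

195.5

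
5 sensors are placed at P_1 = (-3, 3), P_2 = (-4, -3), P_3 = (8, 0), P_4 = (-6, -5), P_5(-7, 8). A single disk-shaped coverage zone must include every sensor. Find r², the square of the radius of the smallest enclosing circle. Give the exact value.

18785/242

A smallest enclosing disk is always determined by at most three of the input points on its boundary.
The minimum enclosing circle is determined by three boundary points: P_3, P_4, P_5.
Their circumcentre is (-13/22, 43/22) with r² = 18785/242.
The farthest remaining point P_2 is at distance² 8753/242 ≤ 18785/242.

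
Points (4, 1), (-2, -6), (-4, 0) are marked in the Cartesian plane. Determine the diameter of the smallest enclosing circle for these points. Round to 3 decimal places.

Call the three points A, B, C in the order given.
Side lengths²: AB² = 85, AC² = 65, BC² = 40.
Since AB² = 85 < 65 + 40 = 105, the triangle is acute, so the smallest enclosing circle is the circumcircle.
Circumcentre = (0.3, -1.9), r² = 22.1.
Diameter = 2r = 2√(22.1) ≈ 9.402.

9.402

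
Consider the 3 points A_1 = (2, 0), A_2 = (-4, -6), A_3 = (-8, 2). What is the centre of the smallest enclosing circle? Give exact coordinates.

(-10/3, -2/3)

Side lengths²: A_1A_2² = 72, A_1A_3² = 104, A_2A_3² = 80.
Since A_1A_3² = 104 < 80 + 72 = 152, the triangle is acute, so the smallest enclosing circle is the circumcircle.
Circumcentre = (-10/3, -2/3), r² = 260/9.
Centre = (-10/3, -2/3).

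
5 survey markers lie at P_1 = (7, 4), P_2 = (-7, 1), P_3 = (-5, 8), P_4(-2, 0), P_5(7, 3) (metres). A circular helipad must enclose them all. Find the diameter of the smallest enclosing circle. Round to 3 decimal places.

14.331

The minimum enclosing circle of a finite set is fixed by two of the points (as a diameter) or three (as a circumcircle).
The minimum enclosing circle is determined by three boundary points: P_1, P_2, P_3.
Their circumcentre is (-3/46, 129/46) with r² = 54325/1058.
The farthest remaining point P_5 is at distance² 52853/1058 ≤ 54325/1058.
Diameter = 2r = 2√(54325/1058) ≈ 14.331.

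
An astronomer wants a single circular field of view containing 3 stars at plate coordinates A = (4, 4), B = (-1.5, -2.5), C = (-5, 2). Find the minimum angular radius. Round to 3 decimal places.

Side lengths²: AB² = 72.5, AC² = 85, BC² = 32.5.
Since AC² = 85 < 72.5 + 32.5 = 105, the triangle is acute, so the smallest enclosing circle is the circumcircle.
Circumcentre = (-11/38, 39/19), r² = 32045/1444.
r = √(32045/1444) ≈ 4.711.

4.711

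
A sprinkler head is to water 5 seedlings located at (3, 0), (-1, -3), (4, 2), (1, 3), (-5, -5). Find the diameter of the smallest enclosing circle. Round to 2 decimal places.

11.40

By Welzl's lemma the MEC is supported by two points (diametrically opposite) or three points (on a circumcircle).
The farthest pair is (4, 2)–(-5, -5) with squared distance 130. The circle on this segment as diameter has centre (-0.5, -1.5) and r² = 130/4 = 32.5.
Check (3, 0): distance² to centre = 14.5 ≤ 32.5, so it lies inside.
All remaining points lie in this disk, and no smaller disk contains both endpoints, so this is the minimum enclosing circle.
Diameter = 2r = 2√(32.5) ≈ 11.40.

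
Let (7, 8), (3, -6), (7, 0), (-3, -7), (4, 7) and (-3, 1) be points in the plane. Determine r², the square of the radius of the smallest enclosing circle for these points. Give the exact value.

A smallest enclosing disk is always determined by at most three of the input points on its boundary.
The farthest pair is (7, 8)–(-3, -7) with squared distance 325. The circle on this segment as diameter has centre (2, 0.5) and r² = 325/4 = 81.25.
Check (3, -6): distance² to centre = 43.25 ≤ 81.25, so it lies inside.
All remaining points lie in this disk, and no smaller disk contains both endpoints, so this is the minimum enclosing circle.

81.25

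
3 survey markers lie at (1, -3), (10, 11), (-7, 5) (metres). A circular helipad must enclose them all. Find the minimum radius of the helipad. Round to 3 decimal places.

Call the three points A, B, C in the order given.
Side lengths²: AB² = 277, AC² = 128, BC² = 325.
Since BC² = 325 < 277 + 128 = 405, the triangle is acute, so the smallest enclosing circle is the circumcircle.
Circumcentre = (99/46, 283/46), r² = 90025/1058.
r = √(90025/1058) ≈ 9.224.

9.224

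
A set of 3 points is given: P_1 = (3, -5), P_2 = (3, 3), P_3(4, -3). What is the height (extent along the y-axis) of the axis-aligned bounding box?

max y = 3, min y = -5, so height = 8.

8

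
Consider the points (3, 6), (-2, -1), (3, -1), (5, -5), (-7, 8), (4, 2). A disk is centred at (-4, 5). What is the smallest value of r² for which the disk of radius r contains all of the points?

181

The required radius is the distance from (-4, 5) to the farthest point.
Squared distances: 50, 40, 85, 181, 18, 73.
Maximum is 181, attained at (5, -5).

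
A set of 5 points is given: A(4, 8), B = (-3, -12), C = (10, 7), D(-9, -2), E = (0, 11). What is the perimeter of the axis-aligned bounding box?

Width = max x − min x = 10 − (-9) = 19.
Height = max y − min y = 11 − (-12) = 23.
Perimeter = 2(19 + 23) = 84.

84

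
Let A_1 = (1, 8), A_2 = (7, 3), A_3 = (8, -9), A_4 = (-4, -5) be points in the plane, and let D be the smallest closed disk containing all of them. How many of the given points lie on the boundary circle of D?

3

The minimum enclosing circle of a finite set is fixed by two of the points (as a diameter) or three (as a circumcircle).
The minimum enclosing circle is determined by three boundary points: A_1, A_3, A_4.
Their circumcentre is (181/44, -29/44) with r² = 81965/968.
The farthest remaining point A_2 is at distance² 21025/968 ≤ 81965/968.
The points at distance exactly r from the centre are A_1, A_3, A_4 — 3 points.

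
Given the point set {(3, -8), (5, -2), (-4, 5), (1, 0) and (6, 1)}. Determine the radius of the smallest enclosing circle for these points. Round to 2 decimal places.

7.38

A smallest enclosing disk is always determined by at most three of the input points on its boundary.
The farthest pair is (3, -8)–(-4, 5) with squared distance 218. The circle on this segment as diameter has centre (-0.5, -1.5) and r² = 218/4 = 54.5.
Check (5, -2): distance² to centre = 30.5 ≤ 54.5, so it lies inside.
All remaining points lie in this disk, and no smaller disk contains both endpoints, so this is the minimum enclosing circle.
r = √(54.5) ≈ 7.38.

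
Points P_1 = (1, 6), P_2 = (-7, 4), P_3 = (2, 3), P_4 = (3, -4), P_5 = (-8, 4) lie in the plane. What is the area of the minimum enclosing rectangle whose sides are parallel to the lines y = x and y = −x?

104.5

In coordinates u = x + y, v = x − y the rectangle is axis-aligned; the map (x,y)→(u,v) scales areas by 2.
u-values: 7, -3, 5, -1, -4; range = 7 − (-4) = 11.
v-values: -5, -11, -1, 7, -12; range = 7 − (-12) = 19.
Area = (11 × 19) / 2 = 104.5.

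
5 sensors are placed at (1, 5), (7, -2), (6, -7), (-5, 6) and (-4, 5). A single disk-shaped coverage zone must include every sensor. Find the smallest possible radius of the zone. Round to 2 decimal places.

8.51

The farthest pair is (6, -7)–(-5, 6) with squared distance 290. The circle on this segment as diameter has centre (0.5, -0.5) and r² = 290/4 = 72.5.
Check (1, 5): distance² to centre = 30.5 ≤ 72.5, so it lies inside.
All remaining points lie in this disk, and no smaller disk contains both endpoints, so this is the minimum enclosing circle.
r = √(72.5) ≈ 8.51.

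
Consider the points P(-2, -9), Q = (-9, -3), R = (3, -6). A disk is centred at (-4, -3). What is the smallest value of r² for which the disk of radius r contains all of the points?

58

The required radius is the distance from (-4, -3) to the farthest point.
Squared distances: 40, 25, 58.
Maximum is 58, attained at R.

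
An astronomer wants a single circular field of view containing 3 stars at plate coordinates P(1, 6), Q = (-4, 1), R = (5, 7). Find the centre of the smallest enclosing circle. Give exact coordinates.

(0.5, 4)

Side lengths²: PQ² = 50, PR² = 17, QR² = 117.
Since QR² = 117 ≥ 50 + 17 = 67, the angle opposite QR is not acute, so the smallest enclosing circle has QR as diameter.
Centre = midpoint of QR = (0.5, 4), r² = 117/4 = 29.25.
Centre = (0.5, 4).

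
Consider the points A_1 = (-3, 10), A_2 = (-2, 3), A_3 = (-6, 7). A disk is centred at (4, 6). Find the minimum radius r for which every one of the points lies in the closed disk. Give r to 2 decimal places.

10.05

The required radius is the distance from (4, 6) to the farthest point.
Squared distances: 65, 45, 101.
Maximum is 101, attained at A_3.
r = √101 ≈ 10.05.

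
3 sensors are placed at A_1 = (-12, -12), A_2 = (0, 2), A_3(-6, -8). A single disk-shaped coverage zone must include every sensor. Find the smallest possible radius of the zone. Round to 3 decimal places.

Side lengths²: A_1A_2² = 340, A_1A_3² = 52, A_2A_3² = 136.
Since A_1A_2² = 340 ≥ 136 + 52 = 188, the angle opposite A_1A_2 is not acute, so the smallest enclosing circle has A_1A_2 as diameter.
Centre = midpoint of A_1A_2 = (-6, -5), r² = 340/4 = 85.
r = √85 ≈ 9.220.

9.220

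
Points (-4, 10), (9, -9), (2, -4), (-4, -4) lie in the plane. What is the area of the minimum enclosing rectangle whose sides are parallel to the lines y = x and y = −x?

In coordinates u = x + y, v = x − y the rectangle is axis-aligned; the map (x,y)→(u,v) scales areas by 2.
u-values: 6, 0, -2, -8; range = 6 − (-8) = 14.
v-values: -14, 18, 6, 0; range = 18 − (-14) = 32.
Area = (14 × 32) / 2 = 224.

224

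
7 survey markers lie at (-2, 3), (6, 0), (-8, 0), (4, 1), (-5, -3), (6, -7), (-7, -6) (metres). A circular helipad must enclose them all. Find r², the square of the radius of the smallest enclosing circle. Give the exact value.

61.25

The minimum enclosing circle of a finite set is fixed by two of the points (as a diameter) or three (as a circumcircle).
The farthest pair is (-8, 0)–(6, -7) with squared distance 245. The circle on this segment as diameter has centre (-1, -3.5) and r² = 245/4 = 61.25.
Check (-2, 3): distance² to centre = 43.25 ≤ 61.25, so it lies inside.
All remaining points lie in this disk, and no smaller disk contains both endpoints, so this is the minimum enclosing circle.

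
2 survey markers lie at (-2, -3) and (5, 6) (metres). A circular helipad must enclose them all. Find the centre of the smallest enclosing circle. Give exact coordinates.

The smallest circle enclosing two points has them as diameter endpoints.
Centre = midpoint = (1.5, 1.5); r² = |(-2, -3)−(5, 6)|²/4 = 130/4 = 32.5.
Centre = (1.5, 1.5).

(1.5, 1.5)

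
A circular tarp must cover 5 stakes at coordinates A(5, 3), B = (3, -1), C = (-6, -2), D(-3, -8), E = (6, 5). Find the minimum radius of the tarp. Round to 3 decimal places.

The farthest pair is D–E with squared distance 250. The circle on this segment as diameter has centre (1.5, -1.5) and r² = 250/4 = 62.5.
Check A: distance² to centre = 32.5 ≤ 62.5, so it lies inside.
All remaining points lie in this disk, and no smaller disk contains both endpoints, so this is the minimum enclosing circle.
r = √(62.5) ≈ 7.906.

7.906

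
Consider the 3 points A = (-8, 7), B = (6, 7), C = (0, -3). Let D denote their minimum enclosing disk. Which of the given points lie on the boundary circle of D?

A, B, C

Side lengths²: AB² = 196, AC² = 164, BC² = 136.
Since AB² = 196 < 164 + 136 = 300, the triangle is acute, so the smallest enclosing circle is the circumcircle.
Circumcentre = (-1, 4.4), r² = 55.76.
The points at distance exactly r from the centre are A, B, C — 3 points.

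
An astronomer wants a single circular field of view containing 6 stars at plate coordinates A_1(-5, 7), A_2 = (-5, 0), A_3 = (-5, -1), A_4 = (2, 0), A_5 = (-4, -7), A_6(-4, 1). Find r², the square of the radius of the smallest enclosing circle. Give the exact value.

49.25

The minimum enclosing circle of a finite set is fixed by two of the points (as a diameter) or three (as a circumcircle).
The farthest pair is A_1–A_5 with squared distance 197. The circle on this segment as diameter has centre (-4.5, 0) and r² = 197/4 = 49.25.
Check A_2: distance² to centre = 0.25 ≤ 49.25, so it lies inside.
All remaining points lie in this disk, and no smaller disk contains both endpoints, so this is the minimum enclosing circle.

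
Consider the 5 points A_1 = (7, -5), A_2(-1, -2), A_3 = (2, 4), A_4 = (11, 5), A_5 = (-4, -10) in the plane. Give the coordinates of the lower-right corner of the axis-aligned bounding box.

(11, -10)

x-range [-4, 11], y-range [-10, 5].
The lower-right corner is (11, -10).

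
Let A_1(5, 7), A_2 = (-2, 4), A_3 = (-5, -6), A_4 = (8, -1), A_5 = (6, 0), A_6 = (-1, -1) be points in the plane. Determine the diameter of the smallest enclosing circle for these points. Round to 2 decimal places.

By Welzl's lemma the MEC is supported by two points (diametrically opposite) or three points (on a circumcircle).
The farthest pair is A_1–A_3 with squared distance 269. The circle on this segment as diameter has centre (0, 0.5) and r² = 269/4 = 67.25.
Check A_2: distance² to centre = 16.25 ≤ 67.25, so it lies inside.
All remaining points lie in this disk, and no smaller disk contains both endpoints, so this is the minimum enclosing circle.
Diameter = 2r = 2√(67.25) ≈ 16.40.

16.40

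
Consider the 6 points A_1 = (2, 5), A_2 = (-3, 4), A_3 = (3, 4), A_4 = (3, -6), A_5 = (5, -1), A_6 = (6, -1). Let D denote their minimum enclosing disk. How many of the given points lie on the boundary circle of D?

3

By Welzl's lemma the MEC is supported by two points (diametrically opposite) or three points (on a circumcircle).
The minimum enclosing circle is determined by three boundary points: A_1, A_2, A_4.
Their circumcentre is (15/28, -19/28) with r² = 13481/392.
The farthest remaining point A_6 is at distance² 11745/392 ≤ 13481/392.
The points at distance exactly r from the centre are A_1, A_2, A_4 — 3 points.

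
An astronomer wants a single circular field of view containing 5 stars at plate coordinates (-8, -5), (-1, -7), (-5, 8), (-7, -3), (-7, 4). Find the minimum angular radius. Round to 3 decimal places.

7.762

A smallest enclosing disk is always determined by at most three of the input points on its boundary.
The farthest pair is (-1, -7)–(-5, 8) with squared distance 241. The circle on this segment as diameter has centre (-3, 0.5) and r² = 241/4 = 60.25.
Check (-8, -5): distance² to centre = 55.25 ≤ 60.25, so it lies inside.
All remaining points lie in this disk, and no smaller disk contains both endpoints, so this is the minimum enclosing circle.
r = √(60.25) ≈ 7.762.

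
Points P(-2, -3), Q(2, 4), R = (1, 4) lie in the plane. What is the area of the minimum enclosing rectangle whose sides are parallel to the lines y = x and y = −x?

In coordinates u = x + y, v = x − y the rectangle is axis-aligned; the map (x,y)→(u,v) scales areas by 2.
u-values: -5, 6, 5; range = 6 − (-5) = 11.
v-values: 1, -2, -3; range = 1 − (-3) = 4.
Area = (11 × 4) / 2 = 22.

22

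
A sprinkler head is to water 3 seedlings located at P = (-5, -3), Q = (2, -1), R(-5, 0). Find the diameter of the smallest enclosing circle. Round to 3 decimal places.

7.354

Side lengths²: PQ² = 53, PR² = 9, QR² = 50.
Since PQ² = 53 < 50 + 9 = 59, the triangle is acute, so the smallest enclosing circle is the circumcircle.
Circumcentre = (-23/14, -1.5), r² = 1325/98.
Diameter = 2r = 2√(1325/98) ≈ 7.354.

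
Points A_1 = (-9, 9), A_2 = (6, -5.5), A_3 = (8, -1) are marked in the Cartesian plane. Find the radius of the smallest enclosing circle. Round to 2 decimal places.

10.43

Side lengths²: A_1A_2² = 435.25, A_1A_3² = 389, A_2A_3² = 24.25.
Since A_1A_2² = 435.25 ≥ 389 + 24.25 = 413.25, the angle opposite A_1A_2 is not acute, so the smallest enclosing circle has A_1A_2 as diameter.
Centre = midpoint of A_1A_2 = (-1.5, 1.75), r² = 435.25/4 = 108.8125.
r = √(108.8125) ≈ 10.43.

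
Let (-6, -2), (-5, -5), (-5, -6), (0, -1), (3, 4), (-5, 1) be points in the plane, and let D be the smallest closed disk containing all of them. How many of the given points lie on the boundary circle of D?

A smallest enclosing disk is always determined by at most three of the input points on its boundary.
The farthest pair is (-5, -6)–(3, 4) with squared distance 164. The circle on this segment as diameter has centre (-1, -1) and r² = 164/4 = 41.
Check (-6, -2): distance² to centre = 26 ≤ 41, so it lies inside.
All remaining points lie in this disk, and no smaller disk contains both endpoints, so this is the minimum enclosing circle.
The points at distance exactly r from the centre are (-5, -6), (3, 4) — 2 points.

2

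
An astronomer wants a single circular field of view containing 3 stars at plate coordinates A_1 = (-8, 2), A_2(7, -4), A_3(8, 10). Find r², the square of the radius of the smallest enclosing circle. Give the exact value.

Side lengths²: A_1A_2² = 261, A_1A_3² = 320, A_2A_3² = 197.
Since A_1A_3² = 320 < 261 + 197 = 458, the triangle is acute, so the smallest enclosing circle is the circumcircle.
Circumcentre = (23/18, 31/9), r² = 28565/324.

28565/324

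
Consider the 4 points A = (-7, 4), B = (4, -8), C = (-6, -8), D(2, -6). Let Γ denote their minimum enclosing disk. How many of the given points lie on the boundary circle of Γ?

The minimum enclosing circle of a finite set is fixed by two of the points (as a diameter) or three (as a circumcircle).
The farthest pair is A–B with squared distance 265. The circle on this segment as diameter has centre (-1.5, -2) and r² = 265/4 = 66.25.
Check C: distance² to centre = 56.25 ≤ 66.25, so it lies inside.
All remaining points lie in this disk, and no smaller disk contains both endpoints, so this is the minimum enclosing circle.
The points at distance exactly r from the centre are A, B — 2 points.

2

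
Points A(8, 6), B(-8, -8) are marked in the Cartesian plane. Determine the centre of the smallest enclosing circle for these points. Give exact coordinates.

(0, -1)

The smallest circle enclosing two points has them as diameter endpoints.
Centre = midpoint = (0, -1); r² = |AB|²/4 = 452/4 = 113.
Centre = (0, -1).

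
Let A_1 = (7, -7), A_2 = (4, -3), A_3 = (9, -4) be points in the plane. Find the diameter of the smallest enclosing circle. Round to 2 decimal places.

5.41

Side lengths²: A_1A_2² = 25, A_1A_3² = 13, A_2A_3² = 26.
Since A_2A_3² = 26 < 25 + 13 = 38, the triangle is acute, so the smallest enclosing circle is the circumcircle.
Circumcentre = (215/34, -149/34), r² = 4225/578.
Diameter = 2r = 2√(4225/578) ≈ 5.41.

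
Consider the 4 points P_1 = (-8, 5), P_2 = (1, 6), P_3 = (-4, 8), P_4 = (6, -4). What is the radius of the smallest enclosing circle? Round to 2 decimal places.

8.32

By Welzl's lemma the MEC is supported by two points (diametrically opposite) or three points (on a circumcircle).
The farthest pair is P_1–P_4 with squared distance 277. The circle on this segment as diameter has centre (-1, 0.5) and r² = 277/4 = 69.25.
Check P_2: distance² to centre = 34.25 ≤ 69.25, so it lies inside.
All remaining points lie in this disk, and no smaller disk contains both endpoints, so this is the minimum enclosing circle.
r = √(69.25) ≈ 8.32.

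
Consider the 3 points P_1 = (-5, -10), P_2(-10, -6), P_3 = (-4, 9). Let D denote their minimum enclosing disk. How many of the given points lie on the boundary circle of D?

2

Side lengths²: P_1P_2² = 41, P_1P_3² = 362, P_2P_3² = 261.
Since P_1P_3² = 362 ≥ 261 + 41 = 302, the angle opposite P_1P_3 is not acute, so the smallest enclosing circle has P_1P_3 as diameter.
Centre = midpoint of P_1P_3 = (-4.5, -0.5), r² = 362/4 = 90.5.
The points at distance exactly r from the centre are P_1, P_3 — 2 points.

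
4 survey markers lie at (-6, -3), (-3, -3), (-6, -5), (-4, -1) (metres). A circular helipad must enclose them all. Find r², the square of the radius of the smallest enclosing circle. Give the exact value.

The minimum enclosing circle of a finite set is fixed by two of the points (as a diameter) or three (as a circumcircle).
The farthest pair is (-6, -5)–(-4, -1) with squared distance 20. The circle on this segment as diameter has centre (-5, -3) and r² = 20/4 = 5.
Check (-6, -3): distance² to centre = 1 ≤ 5, so it lies inside.
All remaining points lie in this disk, and no smaller disk contains both endpoints, so this is the minimum enclosing circle.

5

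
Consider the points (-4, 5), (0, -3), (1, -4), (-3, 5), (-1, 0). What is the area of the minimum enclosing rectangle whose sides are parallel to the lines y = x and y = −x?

35

In coordinates u = x + y, v = x − y the rectangle is axis-aligned; the map (x,y)→(u,v) scales areas by 2.
u-values: 1, -3, -3, 2, -1; range = 2 − (-3) = 5.
v-values: -9, 3, 5, -8, -1; range = 5 − (-9) = 14.
Area = (5 × 14) / 2 = 35.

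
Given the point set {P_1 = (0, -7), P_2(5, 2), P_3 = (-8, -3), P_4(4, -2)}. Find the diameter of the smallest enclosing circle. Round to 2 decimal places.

A smallest enclosing disk is always determined by at most three of the input points on its boundary.
The farthest pair is P_2–P_3 with squared distance 194. The circle on this segment as diameter has centre (-1.5, -0.5) and r² = 194/4 = 48.5.
Check P_1: distance² to centre = 44.5 ≤ 48.5, so it lies inside.
All remaining points lie in this disk, and no smaller disk contains both endpoints, so this is the minimum enclosing circle.
Diameter = 2r = 2√(48.5) ≈ 13.93.

13.93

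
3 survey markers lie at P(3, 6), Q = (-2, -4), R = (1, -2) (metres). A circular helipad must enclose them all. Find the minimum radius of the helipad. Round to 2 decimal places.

Side lengths²: PQ² = 125, PR² = 68, QR² = 13.
Since PQ² = 125 ≥ 68 + 13 = 81, the angle opposite PQ is not acute, so the smallest enclosing circle has PQ as diameter.
Centre = midpoint of PQ = (0.5, 1), r² = 125/4 = 31.25.
r = √(31.25) ≈ 5.59.

5.59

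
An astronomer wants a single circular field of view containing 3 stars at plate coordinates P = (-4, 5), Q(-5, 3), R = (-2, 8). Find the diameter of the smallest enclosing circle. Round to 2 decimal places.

Side lengths²: PQ² = 5, PR² = 13, QR² = 34.
Since QR² = 34 ≥ 13 + 5 = 18, the angle opposite QR is not acute, so the smallest enclosing circle has QR as diameter.
Centre = midpoint of QR = (-3.5, 5.5), r² = 34/4 = 8.5.
Diameter = 2r = 2√(8.5) ≈ 5.83.

5.83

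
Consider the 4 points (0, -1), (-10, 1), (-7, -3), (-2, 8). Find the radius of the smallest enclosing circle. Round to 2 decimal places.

A smallest enclosing disk is always determined by at most three of the input points on its boundary.
The farthest pair is (-7, -3)–(-2, 8) with squared distance 146. The circle on this segment as diameter has centre (-4.5, 2.5) and r² = 146/4 = 36.5.
Check (0, -1): distance² to centre = 32.5 ≤ 36.5, so it lies inside.
All remaining points lie in this disk, and no smaller disk contains both endpoints, so this is the minimum enclosing circle.
r = √(36.5) ≈ 6.04.

6.04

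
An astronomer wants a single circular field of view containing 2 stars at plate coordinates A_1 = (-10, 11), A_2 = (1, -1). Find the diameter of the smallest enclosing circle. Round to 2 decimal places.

The smallest circle enclosing two points has them as diameter endpoints.
Centre = midpoint = (-4.5, 5); r² = |A_1A_2|²/4 = 265/4 = 66.25.
Diameter = 2r = 2√(66.25) ≈ 16.28.

16.28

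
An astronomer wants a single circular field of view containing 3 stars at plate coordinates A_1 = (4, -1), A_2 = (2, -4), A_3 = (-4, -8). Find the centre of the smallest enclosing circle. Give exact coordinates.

(0, -4.5)

Side lengths²: A_1A_2² = 13, A_1A_3² = 113, A_2A_3² = 52.
Since A_1A_3² = 113 ≥ 52 + 13 = 65, the angle opposite A_1A_3 is not acute, so the smallest enclosing circle has A_1A_3 as diameter.
Centre = midpoint of A_1A_3 = (0, -4.5), r² = 113/4 = 28.25.
Centre = (0, -4.5).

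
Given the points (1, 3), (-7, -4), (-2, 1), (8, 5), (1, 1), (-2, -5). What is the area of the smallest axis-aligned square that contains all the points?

The bounding box has width 15 and height 10.
An axis-aligned square enclosing the set must have side ≥ max(width, height).
So the minimum side is max(15, 10) = 15.
Area = 15² = 225.

225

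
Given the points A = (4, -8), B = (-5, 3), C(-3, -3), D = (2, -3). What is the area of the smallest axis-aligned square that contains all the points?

The bounding box has width 9 and height 11.
An axis-aligned square enclosing the set must have side ≥ max(width, height).
So the minimum side is max(9, 11) = 11.
Area = 11² = 121.

121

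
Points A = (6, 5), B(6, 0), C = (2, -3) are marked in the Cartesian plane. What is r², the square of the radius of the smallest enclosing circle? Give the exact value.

20

Side lengths²: AB² = 25, AC² = 80, BC² = 25.
Since AC² = 80 ≥ 25 + 25 = 50, the angle opposite AC is not acute, so the smallest enclosing circle has AC as diameter.
Centre = midpoint of AC = (4, 1), r² = 80/4 = 20.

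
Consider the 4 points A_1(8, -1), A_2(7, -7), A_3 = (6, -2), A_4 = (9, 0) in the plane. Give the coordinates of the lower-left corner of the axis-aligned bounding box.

(6, -7)

x-range [6, 9], y-range [-7, 0].
The lower-left corner is (6, -7).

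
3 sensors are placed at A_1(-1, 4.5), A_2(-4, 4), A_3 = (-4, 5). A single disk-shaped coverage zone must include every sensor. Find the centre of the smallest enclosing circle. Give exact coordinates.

(-61/24, 4.5)

Side lengths²: A_1A_2² = 9.25, A_1A_3² = 9.25, A_2A_3² = 1.
Since A_1A_3² = 9.25 < 9.25 + 1 = 10.25, the triangle is acute, so the smallest enclosing circle is the circumcircle.
Circumcentre = (-61/24, 4.5), r² = 1369/576.
Centre = (-61/24, 4.5).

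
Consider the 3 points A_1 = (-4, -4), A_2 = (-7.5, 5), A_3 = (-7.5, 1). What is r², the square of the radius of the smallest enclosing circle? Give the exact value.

23.3125

Side lengths²: A_1A_2² = 93.25, A_1A_3² = 37.25, A_2A_3² = 16.
Since A_1A_2² = 93.25 ≥ 37.25 + 16 = 53.25, the angle opposite A_1A_2 is not acute, so the smallest enclosing circle has A_1A_2 as diameter.
Centre = midpoint of A_1A_2 = (-5.75, 0.5), r² = 93.25/4 = 23.3125.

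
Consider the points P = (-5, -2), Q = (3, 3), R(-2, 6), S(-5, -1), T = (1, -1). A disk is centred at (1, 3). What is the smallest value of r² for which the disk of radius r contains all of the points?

The required radius is the distance from (1, 3) to the farthest point.
Squared distances: 61, 4, 18, 52, 16.
Maximum is 61, attained at P.

61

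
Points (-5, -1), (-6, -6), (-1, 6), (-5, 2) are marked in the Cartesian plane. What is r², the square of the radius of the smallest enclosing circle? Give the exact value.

42.25

The farthest pair is (-6, -6)–(-1, 6) with squared distance 169. The circle on this segment as diameter has centre (-3.5, 0) and r² = 169/4 = 42.25.
Check (-5, -1): distance² to centre = 3.25 ≤ 42.25, so it lies inside.
All remaining points lie in this disk, and no smaller disk contains both endpoints, so this is the minimum enclosing circle.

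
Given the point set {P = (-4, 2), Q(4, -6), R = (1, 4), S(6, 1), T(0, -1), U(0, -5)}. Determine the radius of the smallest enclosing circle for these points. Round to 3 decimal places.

5.748

A smallest enclosing disk is always determined by at most three of the input points on its boundary.
The minimum enclosing circle is determined by three boundary points: P, Q, S.
Their circumcentre is (13/18, -23/18) with r² = 5353/162.
The farthest remaining point R is at distance² 4525/162 ≤ 5353/162.
r = √(5353/162) ≈ 5.748.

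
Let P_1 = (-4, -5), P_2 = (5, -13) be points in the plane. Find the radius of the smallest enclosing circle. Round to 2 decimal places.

6.02

The smallest circle enclosing two points has them as diameter endpoints.
Centre = midpoint = (0.5, -9); r² = |P_1P_2|²/4 = 145/4 = 36.25.
r = √(36.25) ≈ 6.02.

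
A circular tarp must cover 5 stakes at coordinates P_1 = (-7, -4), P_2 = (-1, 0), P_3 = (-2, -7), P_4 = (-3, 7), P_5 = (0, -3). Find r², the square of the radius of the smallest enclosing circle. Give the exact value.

49.25

By Welzl's lemma the MEC is supported by two points (diametrically opposite) or three points (on a circumcircle).
The farthest pair is P_3–P_4 with squared distance 197. The circle on this segment as diameter has centre (-2.5, 0) and r² = 197/4 = 49.25.
Check P_1: distance² to centre = 36.25 ≤ 49.25, so it lies inside.
All remaining points lie in this disk, and no smaller disk contains both endpoints, so this is the minimum enclosing circle.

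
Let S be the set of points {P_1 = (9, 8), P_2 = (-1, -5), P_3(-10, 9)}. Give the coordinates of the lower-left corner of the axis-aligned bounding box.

x-range [-10, 9], y-range [-5, 9].
The lower-left corner is (-10, -5).

(-10, -5)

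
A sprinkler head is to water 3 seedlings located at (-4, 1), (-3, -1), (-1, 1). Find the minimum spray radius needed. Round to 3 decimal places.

1.581

Call the three points A, B, C in the order given.
Side lengths²: AB² = 5, AC² = 9, BC² = 8.
Since AC² = 9 < 8 + 5 = 13, the triangle is acute, so the smallest enclosing circle is the circumcircle.
Circumcentre = (-2.5, 0.5), r² = 2.5.
r = √(2.5) ≈ 1.581.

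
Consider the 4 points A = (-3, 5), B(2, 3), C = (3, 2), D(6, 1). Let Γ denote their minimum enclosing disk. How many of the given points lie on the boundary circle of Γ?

A smallest enclosing disk is always determined by at most three of the input points on its boundary.
The farthest pair is A–D with squared distance 97. The circle on this segment as diameter has centre (1.5, 3) and r² = 97/4 = 24.25.
Check B: distance² to centre = 0.25 ≤ 24.25, so it lies inside.
All remaining points lie in this disk, and no smaller disk contains both endpoints, so this is the minimum enclosing circle.
The points at distance exactly r from the centre are A, D — 2 points.

2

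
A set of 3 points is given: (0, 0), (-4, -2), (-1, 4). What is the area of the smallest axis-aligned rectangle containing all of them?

24

x ranges over [-4, 0], width 4.
y ranges over [-2, 4], height 6.
Area = 4 × 6 = 24.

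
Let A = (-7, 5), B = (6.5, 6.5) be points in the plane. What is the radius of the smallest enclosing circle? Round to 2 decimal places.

The smallest circle enclosing two points has them as diameter endpoints.
Centre = midpoint = (-0.25, 5.75); r² = |AB|²/4 = 184.5/4 = 46.125.
r = √(46.125) ≈ 6.79.

6.79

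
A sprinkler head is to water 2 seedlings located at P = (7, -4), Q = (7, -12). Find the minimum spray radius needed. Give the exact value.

The smallest circle enclosing two points has them as diameter endpoints.
Centre = midpoint = (7, -8); r² = |PQ|²/4 = 64/4 = 16.
r = √16 = 4.

4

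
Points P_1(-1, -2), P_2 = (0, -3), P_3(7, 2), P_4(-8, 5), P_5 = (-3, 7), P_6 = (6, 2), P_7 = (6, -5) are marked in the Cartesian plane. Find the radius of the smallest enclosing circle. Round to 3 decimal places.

8.602

A smallest enclosing disk is always determined by at most three of the input points on its boundary.
The farthest pair is P_4–P_7 with squared distance 296. The circle on this segment as diameter has centre (-1, 0) and r² = 296/4 = 74.
Check P_1: distance² to centre = 4 ≤ 74, so it lies inside.
All remaining points lie in this disk, and no smaller disk contains both endpoints, so this is the minimum enclosing circle.
r = √74 ≈ 8.602.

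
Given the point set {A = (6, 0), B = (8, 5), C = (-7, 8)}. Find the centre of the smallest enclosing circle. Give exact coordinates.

Side lengths²: AB² = 29, AC² = 233, BC² = 234.
Since BC² = 234 < 233 + 29 = 262, the triangle is acute, so the smallest enclosing circle is the circumcircle.
Circumcentre = (13/54, 281/54), r² = 87841/1458.
Centre = (13/54, 281/54).

(13/54, 281/54)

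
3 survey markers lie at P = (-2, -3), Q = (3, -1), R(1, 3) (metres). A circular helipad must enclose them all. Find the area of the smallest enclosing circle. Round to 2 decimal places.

Side lengths²: PQ² = 29, PR² = 45, QR² = 20.
Since PR² = 45 < 29 + 20 = 49, the triangle is acute, so the smallest enclosing circle is the circumcircle.
Circumcentre = (-0.25, -0.125), r² = 11.328125.
Area = π·r² = π·11.328125 ≈ 35.59.

35.59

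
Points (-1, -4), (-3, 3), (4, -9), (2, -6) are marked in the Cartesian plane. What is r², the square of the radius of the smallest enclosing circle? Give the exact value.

48.25

The farthest pair is (-3, 3)–(4, -9) with squared distance 193. The circle on this segment as diameter has centre (0.5, -3) and r² = 193/4 = 48.25.
Check (-1, -4): distance² to centre = 3.25 ≤ 48.25, so it lies inside.
All remaining points lie in this disk, and no smaller disk contains both endpoints, so this is the minimum enclosing circle.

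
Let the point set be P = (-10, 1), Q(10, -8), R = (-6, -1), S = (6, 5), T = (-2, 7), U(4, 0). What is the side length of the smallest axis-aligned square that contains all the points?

20

The bounding box has width 20 and height 15.
An axis-aligned square enclosing the set must have side ≥ max(width, height).
So the minimum side is max(20, 15) = 20.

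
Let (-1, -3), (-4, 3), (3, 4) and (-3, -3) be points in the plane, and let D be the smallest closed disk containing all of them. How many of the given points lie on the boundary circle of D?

By Welzl's lemma the MEC is supported by two points (diametrically opposite) or three points (on a circumcircle).
The minimum enclosing circle is determined by three boundary points: (-4, 3), (3, 4), (-3, -3).
Their circumcentre is (-7/86, 49/86) with r² = 78625/3698.
The farthest remaining point (-1, -3) is at distance² 50245/3698 ≤ 78625/3698.
The points at distance exactly r from the centre are (-4, 3), (3, 4), (-3, -3) — 3 points.

3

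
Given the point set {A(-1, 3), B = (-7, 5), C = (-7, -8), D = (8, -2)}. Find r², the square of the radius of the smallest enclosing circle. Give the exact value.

79.46

By Welzl's lemma the MEC is supported by two points (diametrically opposite) or three points (on a circumcircle).
The minimum enclosing circle is determined by three boundary points: B, C, D.
Their circumcentre is (-0.9, -1.5) with r² = 79.46.
The farthest remaining point A is at distance² 20.26 ≤ 79.46.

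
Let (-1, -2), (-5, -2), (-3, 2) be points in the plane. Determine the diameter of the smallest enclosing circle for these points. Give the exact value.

Call the three points A, B, C in the order given.
Side lengths²: AB² = 16, AC² = 20, BC² = 20.
Since BC² = 20 < 20 + 16 = 36, the triangle is acute, so the smallest enclosing circle is the circumcircle.
Circumcentre = (-3, -0.5), r² = 6.25.
Diameter = 2r = 2√(6.25) = 5.

5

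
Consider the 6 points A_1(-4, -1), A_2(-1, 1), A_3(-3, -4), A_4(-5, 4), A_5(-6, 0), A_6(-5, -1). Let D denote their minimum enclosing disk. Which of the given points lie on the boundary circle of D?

The minimum enclosing circle of a finite set is fixed by two of the points (as a diameter) or three (as a circumcircle).
The farthest pair is A_3–A_4 with squared distance 68. The circle on this segment as diameter has centre (-4, 0) and r² = 68/4 = 17.
Check A_1: distance² to centre = 1 ≤ 17, so it lies inside.
All remaining points lie in this disk, and no smaller disk contains both endpoints, so this is the minimum enclosing circle.
The points at distance exactly r from the centre are A_3, A_4 — 2 points.

A_3, A_4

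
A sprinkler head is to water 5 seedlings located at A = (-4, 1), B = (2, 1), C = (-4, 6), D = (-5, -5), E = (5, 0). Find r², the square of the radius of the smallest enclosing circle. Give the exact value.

The minimum enclosing circle of a finite set is fixed by two of the points (as a diameter) or three (as a circumcircle).
The minimum enclosing circle is determined by three boundary points: C, D, E.
Their circumcentre is (-19/14, 3/14) with r² = 3965/98.
The farthest remaining point B is at distance² 1165/98 ≤ 3965/98.

3965/98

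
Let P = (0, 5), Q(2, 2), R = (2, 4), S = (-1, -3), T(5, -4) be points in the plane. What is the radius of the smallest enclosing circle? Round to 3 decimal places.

5.148

A smallest enclosing disk is always determined by at most three of the input points on its boundary.
The farthest pair is P–T with squared distance 106. The circle on this segment as diameter has centre (2.5, 0.5) and r² = 106/4 = 26.5.
Check Q: distance² to centre = 2.5 ≤ 26.5, so it lies inside.
All remaining points lie in this disk, and no smaller disk contains both endpoints, so this is the minimum enclosing circle.
r = √(26.5) ≈ 5.148.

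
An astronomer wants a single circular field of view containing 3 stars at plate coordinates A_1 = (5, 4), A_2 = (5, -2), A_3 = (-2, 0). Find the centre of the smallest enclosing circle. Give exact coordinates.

Side lengths²: A_1A_2² = 36, A_1A_3² = 65, A_2A_3² = 53.
Since A_1A_3² = 65 < 53 + 36 = 89, the triangle is acute, so the smallest enclosing circle is the circumcircle.
Circumcentre = (29/14, 1), r² = 3445/196.
Centre = (29/14, 1).

(29/14, 1)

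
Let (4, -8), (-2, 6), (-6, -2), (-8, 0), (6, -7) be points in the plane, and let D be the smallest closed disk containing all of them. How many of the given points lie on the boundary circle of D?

3

By Welzl's lemma the MEC is supported by two points (diametrically opposite) or three points (on a circumcircle).
The minimum enclosing circle is determined by three boundary points: (-2, 6), (-8, 0), (6, -7).
Their circumcentre is (-1/6, -11/6) with r² = 1165/18.
The farthest remaining point (4, -8) is at distance² 997/18 ≤ 1165/18.
The points at distance exactly r from the centre are (-2, 6), (-8, 0), (6, -7) — 3 points.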